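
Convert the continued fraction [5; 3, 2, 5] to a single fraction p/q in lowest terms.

201/38

Using pₖ = aₖpₖ₋₁ + pₖ₋₂ and qₖ = aₖqₖ₋₁ + qₖ₋₂:
  k=0: a=5, p=5, q=1
  k=1: a=3, p=16, q=3
  k=2: a=2, p=37, q=7
  k=3: a=5, p=201, q=38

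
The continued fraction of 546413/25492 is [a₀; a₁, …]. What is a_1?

2

546413 = 21·25492 + 11081   →  a_0 = 21
25492 = 2·11081 + 3330   →  a_1 = 2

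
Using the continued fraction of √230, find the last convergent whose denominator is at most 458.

√230 = [15; 6, 30, …] (period length 2).
Convergents:
  p_0/q_0 = 15/1
  p_1/q_1 = 91/6
  p_2/q_2 = 2745/181
  p_3/q_3 = 16561/1092
q_2 = 181 ≤ 458 < 1092 = q_3, so the answer is 2745/181.

2745/181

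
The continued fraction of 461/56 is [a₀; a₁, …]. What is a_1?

461 = 8·56 + 13   →  a_0 = 8
56 = 4·13 + 4   →  a_1 = 4

4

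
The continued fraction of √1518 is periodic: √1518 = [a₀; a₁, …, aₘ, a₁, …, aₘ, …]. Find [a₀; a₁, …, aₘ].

[38; 1, 24, 1, 76]

a₀ = ⌊√1518⌋ = 38.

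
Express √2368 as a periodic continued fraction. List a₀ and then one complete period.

a₀ = ⌊√2368⌋ = 48.
With m₀=0, d₀=1 and mₖ₊₁ = dₖaₖ − mₖ, dₖ₊₁ = (n − mₖ₊₁²)/dₖ, aₖ₊₁ = ⌊(a₀+mₖ₊₁)/dₖ₊₁⌋:
  k=1: m=48, d=64, a=1
  k=2: m=16, d=33, a=1
  k=3: m=17, d=63, a=1
  k=4: m=46, d=4, a=23
  k=5: m=46, d=63, a=1
  k=6: m=17, d=33, a=1
  k=7: m=16, d=64, a=1
  k=8: m=48, d=1, a=96
d=1 and a=2a₀=96 at k=8, so the next step gives (m, d) = (48, 64) again — its k=1 value — and the period has length 8.

[48; 1, 1, 1, 23, 1, 1, 1, 96]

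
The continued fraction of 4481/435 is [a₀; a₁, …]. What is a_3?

8

4481 = 10·435 + 131   →  a_0 = 10
435 = 3·131 + 42   →  a_1 = 3
131 = 3·42 + 5   →  a_2 = 3
42 = 8·5 + 2   →  a_3 = 8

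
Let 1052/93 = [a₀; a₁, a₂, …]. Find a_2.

4

1052 = 11·93 + 29   →  a_0 = 11
93 = 3·29 + 6   →  a_1 = 3
29 = 4·6 + 5   →  a_2 = 4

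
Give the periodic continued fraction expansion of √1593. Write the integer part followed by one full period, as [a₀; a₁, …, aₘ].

[39; 1, 10, 2, 2, 2, 10, 1, 78]

a₀ = ⌊√1593⌋ = 39.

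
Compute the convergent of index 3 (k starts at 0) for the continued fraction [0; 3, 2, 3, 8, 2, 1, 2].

Using pₖ = aₖpₖ₋₁ + pₖ₋₂, qₖ = aₖqₖ₋₁ + qₖ₋₂ (with p₋₁=1, p₋₂=0, q₋₁=0, q₋₂=1):
  k=0: a=0, p=0, q=1
  k=1: a=3, p=1, q=3
  k=2: a=2, p=2, q=7
  k=3: a=3, p=7, q=24

7/24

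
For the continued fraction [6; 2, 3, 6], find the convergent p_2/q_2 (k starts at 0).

45/7

Using pₖ = aₖpₖ₋₁ + pₖ₋₂, qₖ = aₖqₖ₋₁ + qₖ₋₂ (with p₋₁=1, p₋₂=0, q₋₁=0, q₋₂=1):
  k=0: a=6, p=6, q=1
  k=1: a=2, p=13, q=2
  k=2: a=3, p=45, q=7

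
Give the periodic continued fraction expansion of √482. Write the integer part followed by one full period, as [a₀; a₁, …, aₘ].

a₀ = ⌊√482⌋ = 21.
With m₀=0, d₀=1 and mₖ₊₁ = dₖaₖ − mₖ, dₖ₊₁ = (n − mₖ₊₁²)/dₖ, aₖ₊₁ = ⌊(a₀+mₖ₊₁)/dₖ₊₁⌋:
  k=1: m=21, d=41, a=1
  k=2: m=20, d=2, a=20
  k=3: m=20, d=41, a=1
  k=4: m=21, d=1, a=42
d=1 and a=2a₀=42 at k=4, so the next step gives (m, d) = (21, 41) again — its k=1 value — and the period has length 4.

[21; 1, 20, 1, 42]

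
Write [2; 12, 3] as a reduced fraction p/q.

Fold from the inside: start with 3/1.
  12 + 1/3 = 37/3
  2 + 3/37 = 77/37

77/37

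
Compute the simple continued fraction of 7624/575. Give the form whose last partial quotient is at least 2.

[13; 3, 1, 6, 10, 2]

7624 = 13*575 + 149
575 = 3*149 + 128
149 = 1*128 + 21
128 = 6*21 + 2
21 = 10*2 + 1
2 = 2*1 + 0  (stop)
So 7624/575 = [13; 3, 1, 6, 10, 2].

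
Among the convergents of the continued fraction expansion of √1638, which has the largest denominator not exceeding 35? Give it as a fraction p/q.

√1638 = [40; 2, 8, 2, 80, …] (period length 4).
Convergents:
  p_0/q_0 = 40/1
  p_1/q_1 = 81/2
  p_2/q_2 = 688/17
  p_3/q_3 = 1457/36
q_2 = 17 ≤ 35 < 36 = q_3, so the answer is 688/17.

688/17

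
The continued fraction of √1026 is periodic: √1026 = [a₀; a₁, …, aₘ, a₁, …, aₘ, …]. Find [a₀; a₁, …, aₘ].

a₀ = ⌊√1026⌋ = 32.
With m₀=0, d₀=1 and mₖ₊₁ = dₖaₖ − mₖ, dₖ₊₁ = (n − mₖ₊₁²)/dₖ, aₖ₊₁ = ⌊(a₀+mₖ₊₁)/dₖ₊₁⌋:
  k=1: m=32, d=2, a=32
  k=2: m=32, d=1, a=64
d=1 and a=2a₀=64 at k=2, so the next step gives (m, d) = (32, 2) again — its k=1 value — and the period has length 2.

[32; 32, 64]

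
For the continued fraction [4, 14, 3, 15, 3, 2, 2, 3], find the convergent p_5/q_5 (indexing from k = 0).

19124/4699

Using pₖ = aₖpₖ₋₁ + pₖ₋₂, qₖ = aₖqₖ₋₁ + qₖ₋₂ (with p₋₁=1, p₋₂=0, q₋₁=0, q₋₂=1):
  k=0: a=4, p=4, q=1
  k=1: a=14, p=57, q=14
  k=2: a=3, p=175, q=43
  k=3: a=15, p=2682, q=659
  k=4: a=3, p=8221, q=2020
  k=5: a=2, p=19124, q=4699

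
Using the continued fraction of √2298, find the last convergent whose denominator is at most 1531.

72817/1519

√2298 = [47; 1, 14, 1, 94, …] (period length 4).
Convergents:
  p_0/q_0 = 47/1
  p_1/q_1 = 48/1
  p_2/q_2 = 719/15
  p_3/q_3 = 767/16
  p_4/q_4 = 72817/1519
  p_5/q_5 = 73584/1535
q_4 = 1519 ≤ 1531 < 1535 = q_5, so the answer is 72817/1519.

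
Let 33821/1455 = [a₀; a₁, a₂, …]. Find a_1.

4

33821 = 23·1455 + 356   →  a_0 = 23
1455 = 4·356 + 31   →  a_1 = 4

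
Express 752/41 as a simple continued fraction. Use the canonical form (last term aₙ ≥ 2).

[18; 2, 1, 13]

752 = 18×41 + 14
41 = 2×14 + 13
14 = 1×13 + 1
13 = 13×1 + 0  (stop)
So 752/41 = [18; 2, 1, 13].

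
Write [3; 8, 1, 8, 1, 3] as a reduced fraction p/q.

Fold from the inside: start with 3/1.
  1 + 1/3 = 4/3
  8 + 3/4 = 35/4
  1 + 4/35 = 39/35
  8 + 35/39 = 347/39
  3 + 39/347 = 1080/347

1080/347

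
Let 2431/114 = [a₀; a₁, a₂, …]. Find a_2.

12

2431 = 21·114 + 37   →  a_0 = 21
114 = 3·37 + 3   →  a_1 = 3
37 = 12·3 + 1   →  a_2 = 12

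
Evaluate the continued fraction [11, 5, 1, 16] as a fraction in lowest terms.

Using pₖ = aₖpₖ₋₁ + pₖ₋₂ and qₖ = aₖqₖ₋₁ + qₖ₋₂:
  k=0: a=11, p=11, q=1
  k=1: a=5, p=56, q=5
  k=2: a=1, p=67, q=6
  k=3: a=16, p=1128, q=101

1128/101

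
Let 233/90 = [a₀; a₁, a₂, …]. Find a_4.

233 = 2·90 + 53   →  a_0 = 2
90 = 1·53 + 37   →  a_1 = 1
53 = 1·37 + 16   →  a_2 = 1
37 = 2·16 + 5   →  a_3 = 2
16 = 3·5 + 1   →  a_4 = 3

3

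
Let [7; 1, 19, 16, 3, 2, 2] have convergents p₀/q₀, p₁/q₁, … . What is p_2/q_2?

159/20

Using pₖ = aₖpₖ₋₁ + pₖ₋₂, qₖ = aₖqₖ₋₁ + qₖ₋₂ (with p₋₁=1, p₋₂=0, q₋₁=0, q₋₂=1):
  k=0: a=7, p=7, q=1
  k=1: a=1, p=8, q=1
  k=2: a=19, p=159, q=20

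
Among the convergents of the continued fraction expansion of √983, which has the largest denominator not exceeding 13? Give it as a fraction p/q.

94/3

√983 = [31; 2, 1, 5, 31, 5, 1, 2, 62, …] (period length 8).
Convergents:
  p_0/q_0 = 31/1
  p_1/q_1 = 63/2
  p_2/q_2 = 94/3
  p_3/q_3 = 533/17
q_2 = 3 ≤ 13 < 17 = q_3, so the answer is 94/3.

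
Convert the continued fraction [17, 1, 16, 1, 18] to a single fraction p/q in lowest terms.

6119/341

Fold from the inside: start with 18/1.
  1 + 1/18 = 19/18
  16 + 18/19 = 322/19
  1 + 19/322 = 341/322
  17 + 322/341 = 6119/341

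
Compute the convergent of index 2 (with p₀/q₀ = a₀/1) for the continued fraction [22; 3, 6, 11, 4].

424/19

Using pₖ = aₖpₖ₋₁ + pₖ₋₂, qₖ = aₖqₖ₋₁ + qₖ₋₂ (with p₋₁=1, p₋₂=0, q₋₁=0, q₋₂=1):
  k=0: a=22, p=22, q=1
  k=1: a=3, p=67, q=3
  k=2: a=6, p=424, q=19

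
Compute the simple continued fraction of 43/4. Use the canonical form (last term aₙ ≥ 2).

[10; 1, 3]

43 = 10·4 + 3
4 = 1·3 + 1
3 = 3·1 + 0  (stop)
So 43/4 = [10; 1, 3].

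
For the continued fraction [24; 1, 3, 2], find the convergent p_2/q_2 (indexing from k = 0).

99/4

Using pₖ = aₖpₖ₋₁ + pₖ₋₂, qₖ = aₖqₖ₋₁ + qₖ₋₂ (with p₋₁=1, p₋₂=0, q₋₁=0, q₋₂=1):
  k=0: a=24, p=24, q=1
  k=1: a=1, p=25, q=1
  k=2: a=3, p=99, q=4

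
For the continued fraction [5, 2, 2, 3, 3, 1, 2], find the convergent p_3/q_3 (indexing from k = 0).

92/17

Using pₖ = aₖpₖ₋₁ + pₖ₋₂, qₖ = aₖqₖ₋₁ + qₖ₋₂ (with p₋₁=1, p₋₂=0, q₋₁=0, q₋₂=1):
  k=0: a=5, p=5, q=1
  k=1: a=2, p=11, q=2
  k=2: a=2, p=27, q=5
  k=3: a=3, p=92, q=17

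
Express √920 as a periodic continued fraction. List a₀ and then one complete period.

a₀ = ⌊√920⌋ = 30.
With m₀=0, d₀=1 and mₖ₊₁ = dₖaₖ − mₖ, dₖ₊₁ = (n − mₖ₊₁²)/dₖ, aₖ₊₁ = ⌊(a₀+mₖ₊₁)/dₖ₊₁⌋:
  k=1: m=30, d=20, a=3
  k=2: m=30, d=1, a=60
d=1 and a=2a₀=60 at k=2, so the next step gives (m, d) = (30, 20) again — its k=1 value — and the period has length 2.

[30; 3, 60]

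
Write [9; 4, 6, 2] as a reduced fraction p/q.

499/54

Using pₖ = aₖpₖ₋₁ + pₖ₋₂ and qₖ = aₖqₖ₋₁ + qₖ₋₂:
  k=0: a=9, p=9, q=1
  k=1: a=4, p=37, q=4
  k=2: a=6, p=231, q=25
  k=3: a=2, p=499, q=54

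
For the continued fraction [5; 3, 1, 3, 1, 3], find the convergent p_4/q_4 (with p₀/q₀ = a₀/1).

Using pₖ = aₖpₖ₋₁ + pₖ₋₂, qₖ = aₖqₖ₋₁ + qₖ₋₂ (with p₋₁=1, p₋₂=0, q₋₁=0, q₋₂=1):
  k=0: a=5, p=5, q=1
  k=1: a=3, p=16, q=3
  k=2: a=1, p=21, q=4
  k=3: a=3, p=79, q=15
  k=4: a=1, p=100, q=19

100/19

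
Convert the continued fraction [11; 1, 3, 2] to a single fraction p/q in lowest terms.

Using pₖ = aₖpₖ₋₁ + pₖ₋₂ and qₖ = aₖqₖ₋₁ + qₖ₋₂:
  k=0: a=11, p=11, q=1
  k=1: a=1, p=12, q=1
  k=2: a=3, p=47, q=4
  k=3: a=2, p=106, q=9

106/9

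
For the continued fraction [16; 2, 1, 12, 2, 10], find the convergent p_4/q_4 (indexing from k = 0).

1291/79

Using pₖ = aₖpₖ₋₁ + pₖ₋₂, qₖ = aₖqₖ₋₁ + qₖ₋₂ (with p₋₁=1, p₋₂=0, q₋₁=0, q₋₂=1):
  k=0: a=16, p=16, q=1
  k=1: a=2, p=33, q=2
  k=2: a=1, p=49, q=3
  k=3: a=12, p=621, q=38
  k=4: a=2, p=1291, q=79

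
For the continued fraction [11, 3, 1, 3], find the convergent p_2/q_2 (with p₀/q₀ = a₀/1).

Using pₖ = aₖpₖ₋₁ + pₖ₋₂, qₖ = aₖqₖ₋₁ + qₖ₋₂ (with p₋₁=1, p₋₂=0, q₋₁=0, q₋₂=1):
  k=0: a=11, p=11, q=1
  k=1: a=3, p=34, q=3
  k=2: a=1, p=45, q=4

45/4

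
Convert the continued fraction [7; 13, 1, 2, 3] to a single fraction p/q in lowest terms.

969/137

Using pₖ = aₖpₖ₋₁ + pₖ₋₂ and qₖ = aₖqₖ₋₁ + qₖ₋₂:
  k=0: a=7, p=7, q=1
  k=1: a=13, p=92, q=13
  k=2: a=1, p=99, q=14
  k=3: a=2, p=290, q=41
  k=4: a=3, p=969, q=137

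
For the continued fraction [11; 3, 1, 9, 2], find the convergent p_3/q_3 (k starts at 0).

Using pₖ = aₖpₖ₋₁ + pₖ₋₂, qₖ = aₖqₖ₋₁ + qₖ₋₂ (with p₋₁=1, p₋₂=0, q₋₁=0, q₋₂=1):
  k=0: a=11, p=11, q=1
  k=1: a=3, p=34, q=3
  k=2: a=1, p=45, q=4
  k=3: a=9, p=439, q=39

439/39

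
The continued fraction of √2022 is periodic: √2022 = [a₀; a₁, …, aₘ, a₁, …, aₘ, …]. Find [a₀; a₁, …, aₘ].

a₀ = ⌊√2022⌋ = 44.
With m₀=0, d₀=1 and mₖ₊₁ = dₖaₖ − mₖ, dₖ₊₁ = (n − mₖ₊₁²)/dₖ, aₖ₊₁ = ⌊(a₀+mₖ₊₁)/dₖ₊₁⌋:
  k=1: m=44, d=86, a=1
  k=2: m=42, d=3, a=28
  k=3: m=42, d=86, a=1
  k=4: m=44, d=1, a=88
d=1 and a=2a₀=88 at k=4, so the next step gives (m, d) = (44, 86) again — its k=1 value — and the period has length 4.

[44; 1, 28, 1, 88]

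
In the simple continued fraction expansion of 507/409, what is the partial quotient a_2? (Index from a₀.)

507 = 1·409 + 98   →  a_0 = 1
409 = 4·98 + 17   →  a_1 = 4
98 = 5·17 + 13   →  a_2 = 5

5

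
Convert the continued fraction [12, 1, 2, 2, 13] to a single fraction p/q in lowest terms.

Fold from the inside: start with 13/1.
  2 + 1/13 = 27/13
  2 + 13/27 = 67/27
  1 + 27/67 = 94/67
  12 + 67/94 = 1195/94

1195/94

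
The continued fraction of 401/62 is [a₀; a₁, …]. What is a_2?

7

401 = 6·62 + 29   →  a_0 = 6
62 = 2·29 + 4   →  a_1 = 2
29 = 7·4 + 1   →  a_2 = 7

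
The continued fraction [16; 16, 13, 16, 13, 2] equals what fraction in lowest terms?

Fold from the inside: start with 2/1.
  13 + 1/2 = 27/2
  16 + 2/27 = 434/27
  13 + 27/434 = 5669/434
  16 + 434/5669 = 91138/5669
  16 + 5669/91138 = 1463877/91138

1463877/91138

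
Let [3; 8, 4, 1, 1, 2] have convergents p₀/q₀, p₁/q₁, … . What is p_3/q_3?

128/41

Using pₖ = aₖpₖ₋₁ + pₖ₋₂, qₖ = aₖqₖ₋₁ + qₖ₋₂ (with p₋₁=1, p₋₂=0, q₋₁=0, q₋₂=1):
  k=0: a=3, p=3, q=1
  k=1: a=8, p=25, q=8
  k=2: a=4, p=103, q=33
  k=3: a=1, p=128, q=41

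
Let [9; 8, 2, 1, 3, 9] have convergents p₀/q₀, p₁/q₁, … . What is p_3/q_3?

Using pₖ = aₖpₖ₋₁ + pₖ₋₂, qₖ = aₖqₖ₋₁ + qₖ₋₂ (with p₋₁=1, p₋₂=0, q₋₁=0, q₋₂=1):
  k=0: a=9, p=9, q=1
  k=1: a=8, p=73, q=8
  k=2: a=2, p=155, q=17
  k=3: a=1, p=228, q=25

228/25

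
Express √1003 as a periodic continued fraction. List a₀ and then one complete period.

a₀ = ⌊√1003⌋ = 31.
With m₀=0, d₀=1 and mₖ₊₁ = dₖaₖ − mₖ, dₖ₊₁ = (n − mₖ₊₁²)/dₖ, aₖ₊₁ = ⌊(a₀+mₖ₊₁)/dₖ₊₁⌋:
  k=1: m=31, d=42, a=1
  k=2: m=11, d=21, a=2
  k=3: m=31, d=2, a=31
  k=4: m=31, d=21, a=2
  k=5: m=11, d=42, a=1
  k=6: m=31, d=1, a=62
d=1 and a=2a₀=62 at k=6, so the next step gives (m, d) = (31, 42) again — its k=1 value — and the period has length 6.

[31; 1, 2, 31, 2, 1, 62]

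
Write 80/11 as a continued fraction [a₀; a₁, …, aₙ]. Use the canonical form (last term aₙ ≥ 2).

80 = 7·11 + 3
11 = 3·3 + 2
3 = 1·2 + 1
2 = 2·1 + 0  (stop)
So 80/11 = [7; 3, 1, 2].

[7; 3, 1, 2]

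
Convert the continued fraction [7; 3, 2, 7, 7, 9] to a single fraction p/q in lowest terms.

24715/3391

Using pₖ = aₖpₖ₋₁ + pₖ₋₂ and qₖ = aₖqₖ₋₁ + qₖ₋₂:
  k=0: a=7, p=7, q=1
  k=1: a=3, p=22, q=3
  k=2: a=2, p=51, q=7
  k=3: a=7, p=379, q=52
  k=4: a=7, p=2704, q=371
  k=5: a=9, p=24715, q=3391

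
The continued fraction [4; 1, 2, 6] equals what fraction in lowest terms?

Fold from the inside: start with 6/1.
  2 + 1/6 = 13/6
  1 + 6/13 = 19/13
  4 + 13/19 = 89/19

89/19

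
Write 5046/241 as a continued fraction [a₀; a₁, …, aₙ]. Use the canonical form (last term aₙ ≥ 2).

5046 = 20·241 + 226
241 = 1·226 + 15
226 = 15·15 + 1
15 = 15·1 + 0  (stop)
So 5046/241 = [20; 1, 15, 15].

[20; 1, 15, 15]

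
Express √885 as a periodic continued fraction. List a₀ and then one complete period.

a₀ = ⌊√885⌋ = 29.

[29; 1, 2, 1, 58]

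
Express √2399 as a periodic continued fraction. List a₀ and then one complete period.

[48; 1, 47, 1, 96]

a₀ = ⌊√2399⌋ = 48.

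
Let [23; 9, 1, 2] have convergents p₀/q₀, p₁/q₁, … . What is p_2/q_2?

231/10

Using pₖ = aₖpₖ₋₁ + pₖ₋₂, qₖ = aₖqₖ₋₁ + qₖ₋₂ (with p₋₁=1, p₋₂=0, q₋₁=0, q₋₂=1):
  k=0: a=23, p=23, q=1
  k=1: a=9, p=208, q=9
  k=2: a=1, p=231, q=10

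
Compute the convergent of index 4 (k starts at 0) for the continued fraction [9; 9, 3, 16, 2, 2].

Using pₖ = aₖpₖ₋₁ + pₖ₋₂, qₖ = aₖqₖ₋₁ + qₖ₋₂ (with p₋₁=1, p₋₂=0, q₋₁=0, q₋₂=1):
  k=0: a=9, p=9, q=1
  k=1: a=9, p=82, q=9
  k=2: a=3, p=255, q=28
  k=3: a=16, p=4162, q=457
  k=4: a=2, p=8579, q=942

8579/942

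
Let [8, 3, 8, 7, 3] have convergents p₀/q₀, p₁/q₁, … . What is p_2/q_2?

Using pₖ = aₖpₖ₋₁ + pₖ₋₂, qₖ = aₖqₖ₋₁ + qₖ₋₂ (with p₋₁=1, p₋₂=0, q₋₁=0, q₋₂=1):
  k=0: a=8, p=8, q=1
  k=1: a=3, p=25, q=3
  k=2: a=8, p=208, q=25

208/25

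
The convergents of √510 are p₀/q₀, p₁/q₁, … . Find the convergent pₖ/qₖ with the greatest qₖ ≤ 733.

12353/547

√510 = [22; 1, 1, 2, 1, 1, 44, …] (period length 6).
Convergents:
  p_0/q_0 = 22/1
  p_1/q_1 = 23/1
  p_2/q_2 = 45/2
  p_3/q_3 = 113/5
  p_4/q_4 = 158/7
  p_5/q_5 = 271/12
  p_6/q_6 = 12082/535
  p_7/q_7 = 12353/547
  p_8/q_8 = 24435/1082
q_7 = 547 ≤ 733 < 1082 = q_8, so the answer is 12353/547.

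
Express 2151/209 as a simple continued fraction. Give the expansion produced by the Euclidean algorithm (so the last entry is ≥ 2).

[10; 3, 2, 2, 1, 8]

2151 = 10×209 + 61
209 = 3×61 + 26
61 = 2×26 + 9
26 = 2×9 + 8
9 = 1×8 + 1
8 = 8×1 + 0  (stop)
So 2151/209 = [10; 3, 2, 2, 1, 8].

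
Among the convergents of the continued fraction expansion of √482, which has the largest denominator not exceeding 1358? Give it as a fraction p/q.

21230/967

√482 = [21; 1, 20, 1, 42, …] (period length 4).
Convergents:
  p_0/q_0 = 21/1
  p_1/q_1 = 22/1
  p_2/q_2 = 461/21
  p_3/q_3 = 483/22
  p_4/q_4 = 20747/945
  p_5/q_5 = 21230/967
  p_6/q_6 = 445347/20285
q_5 = 967 ≤ 1358 < 20285 = q_6, so the answer is 21230/967.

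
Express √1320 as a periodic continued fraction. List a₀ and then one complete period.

[36; 3, 72]

a₀ = ⌊√1320⌋ = 36.
With m₀=0, d₀=1 and mₖ₊₁ = dₖaₖ − mₖ, dₖ₊₁ = (n − mₖ₊₁²)/dₖ, aₖ₊₁ = ⌊(a₀+mₖ₊₁)/dₖ₊₁⌋:
  k=1: m=36, d=24, a=3
  k=2: m=36, d=1, a=72
d=1 and a=2a₀=72 at k=2, so the next step gives (m, d) = (36, 24) again — its k=1 value — and the period has length 2.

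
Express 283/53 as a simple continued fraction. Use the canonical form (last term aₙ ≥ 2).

[5; 2, 1, 17]

283 = 5*53 + 18
53 = 2*18 + 17
18 = 1*17 + 1
17 = 17*1 + 0  (stop)
So 283/53 = [5; 2, 1, 17].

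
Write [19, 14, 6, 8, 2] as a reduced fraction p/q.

Using pₖ = aₖpₖ₋₁ + pₖ₋₂ and qₖ = aₖqₖ₋₁ + qₖ₋₂:
  k=0: a=19, p=19, q=1
  k=1: a=14, p=267, q=14
  k=2: a=6, p=1621, q=85
  k=3: a=8, p=13235, q=694
  k=4: a=2, p=28091, q=1473

28091/1473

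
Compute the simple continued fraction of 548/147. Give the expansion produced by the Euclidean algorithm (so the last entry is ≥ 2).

[3; 1, 2, 1, 2, 13]

548 = 3·147 + 107
147 = 1·107 + 40
107 = 2·40 + 27
40 = 1·27 + 13
27 = 2·13 + 1
13 = 13·1 + 0  (stop)
So 548/147 = [3; 1, 2, 1, 2, 13].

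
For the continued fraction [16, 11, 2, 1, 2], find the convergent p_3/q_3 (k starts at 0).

Using pₖ = aₖpₖ₋₁ + pₖ₋₂, qₖ = aₖqₖ₋₁ + qₖ₋₂ (with p₋₁=1, p₋₂=0, q₋₁=0, q₋₂=1):
  k=0: a=16, p=16, q=1
  k=1: a=11, p=177, q=11
  k=2: a=2, p=370, q=23
  k=3: a=1, p=547, q=34

547/34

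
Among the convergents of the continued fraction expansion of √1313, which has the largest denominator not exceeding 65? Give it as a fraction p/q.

616/17

√1313 = [36; 4, 4, 72, …] (period length 3).
Convergents:
  p_0/q_0 = 36/1
  p_1/q_1 = 145/4
  p_2/q_2 = 616/17
  p_3/q_3 = 44497/1228
q_2 = 17 ≤ 65 < 1228 = q_3, so the answer is 616/17.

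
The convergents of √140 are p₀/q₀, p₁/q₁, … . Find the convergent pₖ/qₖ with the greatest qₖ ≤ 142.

1621/137

√140 = [11; 1, 4, 1, 22, …] (period length 4).
Convergents:
  p_0/q_0 = 11/1
  p_1/q_1 = 12/1
  p_2/q_2 = 59/5
  p_3/q_3 = 71/6
  p_4/q_4 = 1621/137
  p_5/q_5 = 1692/143
q_4 = 137 ≤ 142 < 143 = q_5, so the answer is 1621/137.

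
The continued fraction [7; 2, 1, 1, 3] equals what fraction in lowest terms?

133/18

Using pₖ = aₖpₖ₋₁ + pₖ₋₂ and qₖ = aₖqₖ₋₁ + qₖ₋₂:
  k=0: a=7, p=7, q=1
  k=1: a=2, p=15, q=2
  k=2: a=1, p=22, q=3
  k=3: a=1, p=37, q=5
  k=4: a=3, p=133, q=18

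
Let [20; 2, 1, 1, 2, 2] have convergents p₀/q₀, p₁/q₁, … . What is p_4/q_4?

Using pₖ = aₖpₖ₋₁ + pₖ₋₂, qₖ = aₖqₖ₋₁ + qₖ₋₂ (with p₋₁=1, p₋₂=0, q₋₁=0, q₋₂=1):
  k=0: a=20, p=20, q=1
  k=1: a=2, p=41, q=2
  k=2: a=1, p=61, q=3
  k=3: a=1, p=102, q=5
  k=4: a=2, p=265, q=13

265/13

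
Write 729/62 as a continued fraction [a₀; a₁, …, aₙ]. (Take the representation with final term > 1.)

[11; 1, 3, 7, 2]

729 = 11×62 + 47
62 = 1×47 + 15
47 = 3×15 + 2
15 = 7×2 + 1
2 = 2×1 + 0  (stop)
So 729/62 = [11; 1, 3, 7, 2].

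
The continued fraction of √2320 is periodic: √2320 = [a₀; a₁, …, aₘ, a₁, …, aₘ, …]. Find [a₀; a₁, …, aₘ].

[48; 6, 96]

a₀ = ⌊√2320⌋ = 48.
With m₀=0, d₀=1 and mₖ₊₁ = dₖaₖ − mₖ, dₖ₊₁ = (n − mₖ₊₁²)/dₖ, aₖ₊₁ = ⌊(a₀+mₖ₊₁)/dₖ₊₁⌋:
  k=1: m=48, d=16, a=6
  k=2: m=48, d=1, a=96
d=1 and a=2a₀=96 at k=2, so the next step gives (m, d) = (48, 16) again — its k=1 value — and the period has length 2.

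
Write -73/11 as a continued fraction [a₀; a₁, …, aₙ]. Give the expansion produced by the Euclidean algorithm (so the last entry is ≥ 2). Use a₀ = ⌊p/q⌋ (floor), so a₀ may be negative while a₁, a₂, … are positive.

[-7; 2, 1, 3]

-73 = -7*11 + 4
11 = 2*4 + 3
4 = 1*3 + 1
3 = 3*1 + 0  (stop)
So -73/11 = [-7; 2, 1, 3].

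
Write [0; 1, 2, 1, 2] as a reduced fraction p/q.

8/11

Using pₖ = aₖpₖ₋₁ + pₖ₋₂ and qₖ = aₖqₖ₋₁ + qₖ₋₂:
  k=0: a=0, p=0, q=1
  k=1: a=1, p=1, q=1
  k=2: a=2, p=2, q=3
  k=3: a=1, p=3, q=4
  k=4: a=2, p=8, q=11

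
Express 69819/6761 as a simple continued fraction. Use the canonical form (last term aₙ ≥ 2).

69819 = 10×6761 + 2209
6761 = 3×2209 + 134
2209 = 16×134 + 65
134 = 2×65 + 4
65 = 16×4 + 1
4 = 4×1 + 0  (stop)
So 69819/6761 = [10; 3, 16, 2, 16, 4].

[10; 3, 16, 2, 16, 4]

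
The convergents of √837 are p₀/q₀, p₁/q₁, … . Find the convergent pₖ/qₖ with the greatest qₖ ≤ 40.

√837 = [28; 1, 13, 2, 13, 1, 56, …] (period length 6).
Convergents:
  p_0/q_0 = 28/1
  p_1/q_1 = 29/1
  p_2/q_2 = 405/14
  p_3/q_3 = 839/29
  p_4/q_4 = 11312/391
q_3 = 29 ≤ 40 < 391 = q_4, so the answer is 839/29.

839/29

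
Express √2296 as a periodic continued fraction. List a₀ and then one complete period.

[47; 1, 10, 1, 94]

a₀ = ⌊√2296⌋ = 47.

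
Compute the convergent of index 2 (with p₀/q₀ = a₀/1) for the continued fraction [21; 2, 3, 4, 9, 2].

150/7

Using pₖ = aₖpₖ₋₁ + pₖ₋₂, qₖ = aₖqₖ₋₁ + qₖ₋₂ (with p₋₁=1, p₋₂=0, q₋₁=0, q₋₂=1):
  k=0: a=21, p=21, q=1
  k=1: a=2, p=43, q=2
  k=2: a=3, p=150, q=7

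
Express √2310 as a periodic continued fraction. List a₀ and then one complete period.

a₀ = ⌊√2310⌋ = 48.

[48; 16, 96]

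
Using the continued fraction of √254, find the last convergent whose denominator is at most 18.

255/16

√254 = [15; 1, 14, 1, 30, …] (period length 4).
Convergents:
  p_0/q_0 = 15/1
  p_1/q_1 = 16/1
  p_2/q_2 = 239/15
  p_3/q_3 = 255/16
  p_4/q_4 = 7889/495
q_3 = 16 ≤ 18 < 495 = q_4, so the answer is 255/16.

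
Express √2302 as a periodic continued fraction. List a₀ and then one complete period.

a₀ = ⌊√2302⌋ = 47.
With m₀=0, d₀=1 and mₖ₊₁ = dₖaₖ − mₖ, dₖ₊₁ = (n − mₖ₊₁²)/dₖ, aₖ₊₁ = ⌊(a₀+mₖ₊₁)/dₖ₊₁⌋:
  k=1: m=47, d=93, a=1
  k=2: m=46, d=2, a=46
  k=3: m=46, d=93, a=1
  k=4: m=47, d=1, a=94
d=1 and a=2a₀=94 at k=4, so the next step gives (m, d) = (47, 93) again — its k=1 value — and the period has length 4.

[47; 1, 46, 1, 94]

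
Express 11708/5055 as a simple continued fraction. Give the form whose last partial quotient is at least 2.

11708 = 2*5055 + 1598
5055 = 3*1598 + 261
1598 = 6*261 + 32
261 = 8*32 + 5
32 = 6*5 + 2
5 = 2*2 + 1
2 = 2*1 + 0  (stop)
So 11708/5055 = [2; 3, 6, 8, 6, 2, 2].

[2; 3, 6, 8, 6, 2, 2]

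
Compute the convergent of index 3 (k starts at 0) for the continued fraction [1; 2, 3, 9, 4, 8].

93/65

Using pₖ = aₖpₖ₋₁ + pₖ₋₂, qₖ = aₖqₖ₋₁ + qₖ₋₂ (with p₋₁=1, p₋₂=0, q₋₁=0, q₋₂=1):
  k=0: a=1, p=1, q=1
  k=1: a=2, p=3, q=2
  k=2: a=3, p=10, q=7
  k=3: a=9, p=93, q=65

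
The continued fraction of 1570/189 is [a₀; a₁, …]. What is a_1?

1570 = 8·189 + 58   →  a_0 = 8
189 = 3·58 + 15   →  a_1 = 3

3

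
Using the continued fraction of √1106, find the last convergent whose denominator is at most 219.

5055/152

√1106 = [33; 3, 1, 8, 1, 3, 66, …] (period length 6).
Convergents:
  p_0/q_0 = 33/1
  p_1/q_1 = 100/3
  p_2/q_2 = 133/4
  p_3/q_3 = 1164/35
  p_4/q_4 = 1297/39
  p_5/q_5 = 5055/152
  p_6/q_6 = 334927/10071
q_5 = 152 ≤ 219 < 10071 = q_6, so the answer is 5055/152.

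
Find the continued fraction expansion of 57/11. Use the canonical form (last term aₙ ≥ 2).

57 = 5*11 + 2
11 = 5*2 + 1
2 = 2*1 + 0  (stop)
So 57/11 = [5; 5, 2].

[5; 5, 2]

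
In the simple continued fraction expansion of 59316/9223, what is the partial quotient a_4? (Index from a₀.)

6

59316 = 6·9223 + 3978   →  a_0 = 6
9223 = 2·3978 + 1267   →  a_1 = 2
3978 = 3·1267 + 177   →  a_2 = 3
1267 = 7·177 + 28   →  a_3 = 7
177 = 6·28 + 9   →  a_4 = 6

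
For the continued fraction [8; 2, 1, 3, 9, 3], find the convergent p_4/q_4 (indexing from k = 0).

Using pₖ = aₖpₖ₋₁ + pₖ₋₂, qₖ = aₖqₖ₋₁ + qₖ₋₂ (with p₋₁=1, p₋₂=0, q₋₁=0, q₋₂=1):
  k=0: a=8, p=8, q=1
  k=1: a=2, p=17, q=2
  k=2: a=1, p=25, q=3
  k=3: a=3, p=92, q=11
  k=4: a=9, p=853, q=102

853/102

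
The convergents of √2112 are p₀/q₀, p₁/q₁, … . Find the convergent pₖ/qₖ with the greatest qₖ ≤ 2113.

√2112 = [45; 1, 21, 1, 90, …] (period length 4).
Convergents:
  p_0/q_0 = 45/1
  p_1/q_1 = 46/1
  p_2/q_2 = 1011/22
  p_3/q_3 = 1057/23
  p_4/q_4 = 96141/2092
  p_5/q_5 = 97198/2115
q_4 = 2092 ≤ 2113 < 2115 = q_5, so the answer is 96141/2092.

96141/2092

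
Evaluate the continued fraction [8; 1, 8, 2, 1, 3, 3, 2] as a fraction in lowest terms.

Using pₖ = aₖpₖ₋₁ + pₖ₋₂ and qₖ = aₖqₖ₋₁ + qₖ₋₂:
  k=0: a=8, p=8, q=1
  k=1: a=1, p=9, q=1
  k=2: a=8, p=80, q=9
  k=3: a=2, p=169, q=19
  k=4: a=1, p=249, q=28
  k=5: a=3, p=916, q=103
  k=6: a=3, p=2997, q=337
  k=7: a=2, p=6910, q=777

6910/777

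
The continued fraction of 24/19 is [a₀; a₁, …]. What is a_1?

3

24 = 1·19 + 5   →  a_0 = 1
19 = 3·5 + 4   →  a_1 = 3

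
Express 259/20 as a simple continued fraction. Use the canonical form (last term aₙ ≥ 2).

259 = 12×20 + 19
20 = 1×19 + 1
19 = 19×1 + 0  (stop)
So 259/20 = [12; 1, 19].

[12; 1, 19]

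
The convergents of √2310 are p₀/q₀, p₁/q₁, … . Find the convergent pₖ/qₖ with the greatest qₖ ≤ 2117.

73872/1537

√2310 = [48; 16, 96, …] (period length 2).
Convergents:
  p_0/q_0 = 48/1
  p_1/q_1 = 769/16
  p_2/q_2 = 73872/1537
  p_3/q_3 = 1182721/24608
q_2 = 1537 ≤ 2117 < 24608 = q_3, so the answer is 73872/1537.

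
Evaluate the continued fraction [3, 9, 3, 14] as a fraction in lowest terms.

Fold from the inside: start with 14/1.
  3 + 1/14 = 43/14
  9 + 14/43 = 401/43
  3 + 43/401 = 1246/401

1246/401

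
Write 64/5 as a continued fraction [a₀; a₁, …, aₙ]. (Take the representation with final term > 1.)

[12; 1, 4]

64 = 12*5 + 4
5 = 1*4 + 1
4 = 4*1 + 0  (stop)
So 64/5 = [12; 1, 4].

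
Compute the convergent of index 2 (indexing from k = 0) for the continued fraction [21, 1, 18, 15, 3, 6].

417/19

Using pₖ = aₖpₖ₋₁ + pₖ₋₂, qₖ = aₖqₖ₋₁ + qₖ₋₂ (with p₋₁=1, p₋₂=0, q₋₁=0, q₋₂=1):
  k=0: a=21, p=21, q=1
  k=1: a=1, p=22, q=1
  k=2: a=18, p=417, q=19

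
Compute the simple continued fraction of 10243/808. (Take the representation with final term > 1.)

10243 = 12×808 + 547
808 = 1×547 + 261
547 = 2×261 + 25
261 = 10×25 + 11
25 = 2×11 + 3
11 = 3×3 + 2
3 = 1×2 + 1
2 = 2×1 + 0  (stop)
So 10243/808 = [12; 1, 2, 10, 2, 3, 1, 2].

[12; 1, 2, 10, 2, 3, 1, 2]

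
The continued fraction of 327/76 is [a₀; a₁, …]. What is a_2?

3

327 = 4·76 + 23   →  a_0 = 4
76 = 3·23 + 7   →  a_1 = 3
23 = 3·7 + 2   →  a_2 = 3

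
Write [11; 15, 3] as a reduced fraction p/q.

Fold from the inside: start with 3/1.
  15 + 1/3 = 46/3
  11 + 3/46 = 509/46

509/46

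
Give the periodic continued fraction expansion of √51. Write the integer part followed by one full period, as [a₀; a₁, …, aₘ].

[7; 7, 14]

a₀ = ⌊√51⌋ = 7.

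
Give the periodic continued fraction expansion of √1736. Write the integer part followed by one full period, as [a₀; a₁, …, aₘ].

a₀ = ⌊√1736⌋ = 41.

[41; 1, 1, 1, 82]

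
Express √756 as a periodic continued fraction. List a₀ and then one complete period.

[27; 2, 54]

a₀ = ⌊√756⌋ = 27.
With m₀=0, d₀=1 and mₖ₊₁ = dₖaₖ − mₖ, dₖ₊₁ = (n − mₖ₊₁²)/dₖ, aₖ₊₁ = ⌊(a₀+mₖ₊₁)/dₖ₊₁⌋:
  k=1: m=27, d=27, a=2
  k=2: m=27, d=1, a=54
d=1 and a=2a₀=54 at k=2, so the next step gives (m, d) = (27, 27) again — its k=1 value — and the period has length 2.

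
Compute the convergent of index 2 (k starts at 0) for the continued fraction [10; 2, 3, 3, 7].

Using pₖ = aₖpₖ₋₁ + pₖ₋₂, qₖ = aₖqₖ₋₁ + qₖ₋₂ (with p₋₁=1, p₋₂=0, q₋₁=0, q₋₂=1):
  k=0: a=10, p=10, q=1
  k=1: a=2, p=21, q=2
  k=2: a=3, p=73, q=7

73/7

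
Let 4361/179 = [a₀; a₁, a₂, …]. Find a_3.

3

4361 = 24·179 + 65   →  a_0 = 24
179 = 2·65 + 49   →  a_1 = 2
65 = 1·49 + 16   →  a_2 = 1
49 = 3·16 + 1   →  a_3 = 3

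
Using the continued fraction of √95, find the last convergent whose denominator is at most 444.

√95 = [9; 1, 2, 1, 18, …] (period length 4).
Convergents:
  p_0/q_0 = 9/1
  p_1/q_1 = 10/1
  p_2/q_2 = 29/3
  p_3/q_3 = 39/4
  p_4/q_4 = 731/75
  p_5/q_5 = 770/79
  p_6/q_6 = 2271/233
  p_7/q_7 = 3041/312
  p_8/q_8 = 57009/5849
q_7 = 312 ≤ 444 < 5849 = q_8, so the answer is 3041/312.

3041/312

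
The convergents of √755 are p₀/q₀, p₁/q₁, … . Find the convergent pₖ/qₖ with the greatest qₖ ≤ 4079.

√755 = [27; 2, 10, 2, 54, …] (period length 4).
Convergents:
  p_0/q_0 = 27/1
  p_1/q_1 = 55/2
  p_2/q_2 = 577/21
  p_3/q_3 = 1209/44
  p_4/q_4 = 65863/2397
  p_5/q_5 = 132935/4838
q_4 = 2397 ≤ 4079 < 4838 = q_5, so the answer is 65863/2397.

65863/2397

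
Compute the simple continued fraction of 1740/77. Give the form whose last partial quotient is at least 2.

1740 = 22×77 + 46
77 = 1×46 + 31
46 = 1×31 + 15
31 = 2×15 + 1
15 = 15×1 + 0  (stop)
So 1740/77 = [22; 1, 1, 2, 15].

[22; 1, 1, 2, 15]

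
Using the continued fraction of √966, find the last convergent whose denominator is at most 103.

1927/62

√966 = [31; 12, 2, 2, 2, 12, 62, …] (period length 6).
Convergents:
  p_0/q_0 = 31/1
  p_1/q_1 = 373/12
  p_2/q_2 = 777/25
  p_3/q_3 = 1927/62
  p_4/q_4 = 4631/149
q_3 = 62 ≤ 103 < 149 = q_4, so the answer is 1927/62.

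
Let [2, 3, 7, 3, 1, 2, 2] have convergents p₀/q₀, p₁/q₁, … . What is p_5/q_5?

Using pₖ = aₖpₖ₋₁ + pₖ₋₂, qₖ = aₖqₖ₋₁ + qₖ₋₂ (with p₋₁=1, p₋₂=0, q₋₁=0, q₋₂=1):
  k=0: a=2, p=2, q=1
  k=1: a=3, p=7, q=3
  k=2: a=7, p=51, q=22
  k=3: a=3, p=160, q=69
  k=4: a=1, p=211, q=91
  k=5: a=2, p=582, q=251

582/251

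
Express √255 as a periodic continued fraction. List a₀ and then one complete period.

a₀ = ⌊√255⌋ = 15.
With m₀=0, d₀=1 and mₖ₊₁ = dₖaₖ − mₖ, dₖ₊₁ = (n − mₖ₊₁²)/dₖ, aₖ₊₁ = ⌊(a₀+mₖ₊₁)/dₖ₊₁⌋:
  k=1: m=15, d=30, a=1
  k=2: m=15, d=1, a=30
d=1 and a=2a₀=30 at k=2, so the next step gives (m, d) = (15, 30) again — its k=1 value — and the period has length 2.

[15; 1, 30]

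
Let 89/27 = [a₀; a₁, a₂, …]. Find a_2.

89 = 3·27 + 8   →  a_0 = 3
27 = 3·8 + 3   →  a_1 = 3
8 = 2·3 + 2   →  a_2 = 2

2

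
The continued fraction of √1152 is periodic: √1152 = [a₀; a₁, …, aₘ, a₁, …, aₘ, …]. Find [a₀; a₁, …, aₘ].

a₀ = ⌊√1152⌋ = 33.
With m₀=0, d₀=1 and mₖ₊₁ = dₖaₖ − mₖ, dₖ₊₁ = (n − mₖ₊₁²)/dₖ, aₖ₊₁ = ⌊(a₀+mₖ₊₁)/dₖ₊₁⌋:
  k=1: m=33, d=63, a=1
  k=2: m=30, d=4, a=15
  k=3: m=30, d=63, a=1
  k=4: m=33, d=1, a=66
d=1 and a=2a₀=66 at k=4, so the next step gives (m, d) = (33, 63) again — its k=1 value — and the period has length 4.

[33; 1, 15, 1, 66]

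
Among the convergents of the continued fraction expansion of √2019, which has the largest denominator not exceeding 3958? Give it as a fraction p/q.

60615/1349

√2019 = [44; 1, 13, 1, 88, …] (period length 4).
Convergents:
  p_0/q_0 = 44/1
  p_1/q_1 = 45/1
  p_2/q_2 = 629/14
  p_3/q_3 = 674/15
  p_4/q_4 = 59941/1334
  p_5/q_5 = 60615/1349
  p_6/q_6 = 847936/18871
q_5 = 1349 ≤ 3958 < 18871 = q_6, so the answer is 60615/1349.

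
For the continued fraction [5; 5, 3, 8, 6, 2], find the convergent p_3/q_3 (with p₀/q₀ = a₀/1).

690/133

Using pₖ = aₖpₖ₋₁ + pₖ₋₂, qₖ = aₖqₖ₋₁ + qₖ₋₂ (with p₋₁=1, p₋₂=0, q₋₁=0, q₋₂=1):
  k=0: a=5, p=5, q=1
  k=1: a=5, p=26, q=5
  k=2: a=3, p=83, q=16
  k=3: a=8, p=690, q=133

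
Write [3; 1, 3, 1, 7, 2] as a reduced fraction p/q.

315/83

Fold from the inside: start with 2/1.
  7 + 1/2 = 15/2
  1 + 2/15 = 17/15
  3 + 15/17 = 66/17
  1 + 17/66 = 83/66
  3 + 66/83 = 315/83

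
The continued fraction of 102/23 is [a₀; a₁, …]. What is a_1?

2

102 = 4·23 + 10   →  a_0 = 4
23 = 2·10 + 3   →  a_1 = 2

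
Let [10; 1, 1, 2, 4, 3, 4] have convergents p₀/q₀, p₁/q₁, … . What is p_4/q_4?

233/22

Using pₖ = aₖpₖ₋₁ + pₖ₋₂, qₖ = aₖqₖ₋₁ + qₖ₋₂ (with p₋₁=1, p₋₂=0, q₋₁=0, q₋₂=1):
  k=0: a=10, p=10, q=1
  k=1: a=1, p=11, q=1
  k=2: a=1, p=21, q=2
  k=3: a=2, p=53, q=5
  k=4: a=4, p=233, q=22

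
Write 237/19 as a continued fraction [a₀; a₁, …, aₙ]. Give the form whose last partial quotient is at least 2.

[12; 2, 9]

237 = 12×19 + 9
19 = 2×9 + 1
9 = 9×1 + 0  (stop)
So 237/19 = [12; 2, 9].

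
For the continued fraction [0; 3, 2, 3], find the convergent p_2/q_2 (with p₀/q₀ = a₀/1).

2/7

Using pₖ = aₖpₖ₋₁ + pₖ₋₂, qₖ = aₖqₖ₋₁ + qₖ₋₂ (with p₋₁=1, p₋₂=0, q₋₁=0, q₋₂=1):
  k=0: a=0, p=0, q=1
  k=1: a=3, p=1, q=3
  k=2: a=2, p=2, q=7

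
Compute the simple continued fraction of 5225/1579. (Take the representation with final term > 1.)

[3; 3, 4, 4, 9, 3]

5225 = 3·1579 + 488
1579 = 3·488 + 115
488 = 4·115 + 28
115 = 4·28 + 3
28 = 9·3 + 1
3 = 3·1 + 0  (stop)
So 5225/1579 = [3; 3, 4, 4, 9, 3].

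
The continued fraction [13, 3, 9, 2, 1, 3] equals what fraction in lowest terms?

Using pₖ = aₖpₖ₋₁ + pₖ₋₂ and qₖ = aₖqₖ₋₁ + qₖ₋₂:
  k=0: a=13, p=13, q=1
  k=1: a=3, p=40, q=3
  k=2: a=9, p=373, q=28
  k=3: a=2, p=786, q=59
  k=4: a=1, p=1159, q=87
  k=5: a=3, p=4263, q=320

4263/320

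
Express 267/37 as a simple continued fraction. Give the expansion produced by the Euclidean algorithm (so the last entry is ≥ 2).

267 = 7×37 + 8
37 = 4×8 + 5
8 = 1×5 + 3
5 = 1×3 + 2
3 = 1×2 + 1
2 = 2×1 + 0  (stop)
So 267/37 = [7; 4, 1, 1, 1, 2].

[7; 4, 1, 1, 1, 2]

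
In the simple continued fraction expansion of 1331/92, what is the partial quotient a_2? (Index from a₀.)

7

1331 = 14·92 + 43   →  a_0 = 14
92 = 2·43 + 6   →  a_1 = 2
43 = 7·6 + 1   →  a_2 = 7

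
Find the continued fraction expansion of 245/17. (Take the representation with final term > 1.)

245 = 14×17 + 7
17 = 2×7 + 3
7 = 2×3 + 1
3 = 3×1 + 0  (stop)
So 245/17 = [14; 2, 2, 3].

[14; 2, 2, 3]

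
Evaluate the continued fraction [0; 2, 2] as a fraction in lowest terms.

Fold from the inside: start with 2/1.
  2 + 1/2 = 5/2
  0 + 2/5 = 2/5

2/5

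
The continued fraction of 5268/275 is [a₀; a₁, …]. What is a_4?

5268 = 19·275 + 43   →  a_0 = 19
275 = 6·43 + 17   →  a_1 = 6
43 = 2·17 + 9   →  a_2 = 2
17 = 1·9 + 8   →  a_3 = 1
9 = 1·8 + 1   →  a_4 = 1

1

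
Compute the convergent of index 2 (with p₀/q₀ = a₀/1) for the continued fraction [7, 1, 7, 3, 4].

Using pₖ = aₖpₖ₋₁ + pₖ₋₂, qₖ = aₖqₖ₋₁ + qₖ₋₂ (with p₋₁=1, p₋₂=0, q₋₁=0, q₋₂=1):
  k=0: a=7, p=7, q=1
  k=1: a=1, p=8, q=1
  k=2: a=7, p=63, q=8

63/8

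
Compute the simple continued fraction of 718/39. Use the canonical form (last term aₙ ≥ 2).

[18; 2, 2, 3, 2]

718 = 18×39 + 16
39 = 2×16 + 7
16 = 2×7 + 2
7 = 3×2 + 1
2 = 2×1 + 0  (stop)
So 718/39 = [18; 2, 2, 3, 2].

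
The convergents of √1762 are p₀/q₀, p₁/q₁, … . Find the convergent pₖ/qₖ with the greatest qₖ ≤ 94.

√1762 = [41; 1, 40, 1, 82, …] (period length 4).
Convergents:
  p_0/q_0 = 41/1
  p_1/q_1 = 42/1
  p_2/q_2 = 1721/41
  p_3/q_3 = 1763/42
  p_4/q_4 = 146287/3485
q_3 = 42 ≤ 94 < 3485 = q_4, so the answer is 1763/42.

1763/42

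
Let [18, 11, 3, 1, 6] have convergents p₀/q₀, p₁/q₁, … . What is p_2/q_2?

615/34

Using pₖ = aₖpₖ₋₁ + pₖ₋₂, qₖ = aₖqₖ₋₁ + qₖ₋₂ (with p₋₁=1, p₋₂=0, q₋₁=0, q₋₂=1):
  k=0: a=18, p=18, q=1
  k=1: a=11, p=199, q=11
  k=2: a=3, p=615, q=34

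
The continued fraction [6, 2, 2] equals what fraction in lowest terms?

Fold from the inside: start with 2/1.
  2 + 1/2 = 5/2
  6 + 2/5 = 32/5

32/5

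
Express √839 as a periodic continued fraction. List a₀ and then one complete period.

[28; 1, 27, 1, 56]

a₀ = ⌊√839⌋ = 28.
With m₀=0, d₀=1 and mₖ₊₁ = dₖaₖ − mₖ, dₖ₊₁ = (n − mₖ₊₁²)/dₖ, aₖ₊₁ = ⌊(a₀+mₖ₊₁)/dₖ₊₁⌋:
  k=1: m=28, d=55, a=1
  k=2: m=27, d=2, a=27
  k=3: m=27, d=55, a=1
  k=4: m=28, d=1, a=56
d=1 and a=2a₀=56 at k=4, so the next step gives (m, d) = (28, 55) again — its k=1 value — and the period has length 4.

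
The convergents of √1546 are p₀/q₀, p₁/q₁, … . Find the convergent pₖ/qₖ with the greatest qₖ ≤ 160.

√1546 = [39; 3, 7, 1, 1, 7, 3, 78, …] (period length 7).
Convergents:
  p_0/q_0 = 39/1
  p_1/q_1 = 118/3
  p_2/q_2 = 865/22
  p_3/q_3 = 983/25
  p_4/q_4 = 1848/47
  p_5/q_5 = 13919/354
q_4 = 47 ≤ 160 < 354 = q_5, so the answer is 1848/47.

1848/47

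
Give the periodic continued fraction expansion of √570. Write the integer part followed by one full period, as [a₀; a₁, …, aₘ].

[23; 1, 6, 1, 46]

a₀ = ⌊√570⌋ = 23.
With m₀=0, d₀=1 and mₖ₊₁ = dₖaₖ − mₖ, dₖ₊₁ = (n − mₖ₊₁²)/dₖ, aₖ₊₁ = ⌊(a₀+mₖ₊₁)/dₖ₊₁⌋:
  k=1: m=23, d=41, a=1
  k=2: m=18, d=6, a=6
  k=3: m=18, d=41, a=1
  k=4: m=23, d=1, a=46
d=1 and a=2a₀=46 at k=4, so the next step gives (m, d) = (23, 41) again — its k=1 value — and the period has length 4.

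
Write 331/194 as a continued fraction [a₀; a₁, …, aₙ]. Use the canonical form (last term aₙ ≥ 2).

331 = 1*194 + 137
194 = 1*137 + 57
137 = 2*57 + 23
57 = 2*23 + 11
23 = 2*11 + 1
11 = 11*1 + 0  (stop)
So 331/194 = [1; 1, 2, 2, 2, 11].

[1; 1, 2, 2, 2, 11]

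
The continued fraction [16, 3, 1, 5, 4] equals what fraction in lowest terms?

1561/96

Fold from the inside: start with 4/1.
  5 + 1/4 = 21/4
  1 + 4/21 = 25/21
  3 + 21/25 = 96/25
  16 + 25/96 = 1561/96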